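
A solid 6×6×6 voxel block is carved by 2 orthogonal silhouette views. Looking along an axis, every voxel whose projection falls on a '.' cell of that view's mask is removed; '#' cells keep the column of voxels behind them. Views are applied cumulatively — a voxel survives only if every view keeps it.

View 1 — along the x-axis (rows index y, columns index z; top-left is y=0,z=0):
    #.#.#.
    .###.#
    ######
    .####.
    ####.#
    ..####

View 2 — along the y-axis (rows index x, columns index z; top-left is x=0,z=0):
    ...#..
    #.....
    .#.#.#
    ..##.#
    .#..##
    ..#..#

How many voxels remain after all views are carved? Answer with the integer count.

voxel count = 58

initial block: 6^3 = 216
  1. axis=0 (YZ plane), |mask|=26  ⇒  voxels=156
  2. axis=1 (XZ plane), |mask|=13  ⇒  voxels=58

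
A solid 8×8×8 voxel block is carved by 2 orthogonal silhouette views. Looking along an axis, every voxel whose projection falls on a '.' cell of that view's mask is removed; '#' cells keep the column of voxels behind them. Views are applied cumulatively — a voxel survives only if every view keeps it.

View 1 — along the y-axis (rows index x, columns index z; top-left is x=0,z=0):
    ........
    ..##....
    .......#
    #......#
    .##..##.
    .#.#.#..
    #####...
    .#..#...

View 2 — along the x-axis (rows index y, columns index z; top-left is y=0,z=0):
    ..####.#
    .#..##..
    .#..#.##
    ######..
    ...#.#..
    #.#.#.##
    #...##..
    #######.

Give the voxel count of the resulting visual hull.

initial block: 8^3 = 512
[1] y-view keeps 19 columns → grid now 152
[2] x-view keeps 35 columns → grid now 83

remaining voxels: 83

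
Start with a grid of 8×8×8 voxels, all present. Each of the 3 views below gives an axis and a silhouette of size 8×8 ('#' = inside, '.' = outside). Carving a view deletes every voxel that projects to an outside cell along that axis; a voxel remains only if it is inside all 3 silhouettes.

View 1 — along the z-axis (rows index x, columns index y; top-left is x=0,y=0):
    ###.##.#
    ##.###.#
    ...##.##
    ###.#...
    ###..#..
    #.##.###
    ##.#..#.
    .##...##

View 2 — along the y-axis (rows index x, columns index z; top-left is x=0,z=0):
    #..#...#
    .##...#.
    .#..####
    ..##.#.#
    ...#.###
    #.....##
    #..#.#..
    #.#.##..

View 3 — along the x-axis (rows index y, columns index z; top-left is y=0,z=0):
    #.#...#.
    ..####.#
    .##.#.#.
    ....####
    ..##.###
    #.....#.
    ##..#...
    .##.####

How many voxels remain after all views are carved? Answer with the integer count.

72 voxels

full grid |V| = 512
carve view 1 (along z, XY-mask fill 38/64): 304 voxels remain
carve view 2 (along y, XZ-mask fill 29/64): 134 voxels remain
carve view 3 (along x, YZ-mask fill 32/64): 72 voxels remain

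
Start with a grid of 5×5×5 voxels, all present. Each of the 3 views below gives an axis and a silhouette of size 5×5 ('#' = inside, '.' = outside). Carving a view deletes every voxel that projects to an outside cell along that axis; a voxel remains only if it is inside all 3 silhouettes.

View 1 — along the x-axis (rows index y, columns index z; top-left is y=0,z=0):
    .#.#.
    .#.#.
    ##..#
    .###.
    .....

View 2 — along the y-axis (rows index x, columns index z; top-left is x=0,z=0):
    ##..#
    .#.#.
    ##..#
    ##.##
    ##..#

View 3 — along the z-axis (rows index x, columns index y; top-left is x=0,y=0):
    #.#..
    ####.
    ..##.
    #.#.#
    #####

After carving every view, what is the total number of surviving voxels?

full grid |V| = 125
carve view 1 (along x, YZ-mask fill 10/25): 50 voxels remain
carve view 2 (along y, XZ-mask fill 15/25): 34 voxels remain
carve view 3 (along z, XY-mask fill 16/25): 26 voxels remain

voxel count = 26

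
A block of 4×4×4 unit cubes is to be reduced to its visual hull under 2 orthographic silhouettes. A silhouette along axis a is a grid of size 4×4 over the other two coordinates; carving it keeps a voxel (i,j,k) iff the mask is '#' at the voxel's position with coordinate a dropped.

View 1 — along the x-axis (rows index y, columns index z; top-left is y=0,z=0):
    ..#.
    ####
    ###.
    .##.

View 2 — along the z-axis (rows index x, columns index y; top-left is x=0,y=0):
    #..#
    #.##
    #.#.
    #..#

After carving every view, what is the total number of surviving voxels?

|visual hull| = 16

initial block: 4^3 = 64
step 1: project along x, AND mask (10/16) → |grid| = 40
step 2: project along z, AND mask (9/16) → |grid| = 16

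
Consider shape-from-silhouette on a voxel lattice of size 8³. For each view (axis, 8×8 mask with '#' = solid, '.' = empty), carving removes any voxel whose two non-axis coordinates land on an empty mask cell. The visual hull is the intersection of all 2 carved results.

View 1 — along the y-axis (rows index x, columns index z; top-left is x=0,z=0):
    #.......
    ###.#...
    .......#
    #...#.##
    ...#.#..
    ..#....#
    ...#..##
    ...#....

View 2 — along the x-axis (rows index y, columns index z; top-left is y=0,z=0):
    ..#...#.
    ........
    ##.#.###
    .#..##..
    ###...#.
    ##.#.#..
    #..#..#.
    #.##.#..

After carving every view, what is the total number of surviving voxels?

|visual hull| = 55

before carving: 512 voxels (8×8×8)
[1] y-view keeps 18 columns → grid now 144
[2] x-view keeps 26 columns → grid now 55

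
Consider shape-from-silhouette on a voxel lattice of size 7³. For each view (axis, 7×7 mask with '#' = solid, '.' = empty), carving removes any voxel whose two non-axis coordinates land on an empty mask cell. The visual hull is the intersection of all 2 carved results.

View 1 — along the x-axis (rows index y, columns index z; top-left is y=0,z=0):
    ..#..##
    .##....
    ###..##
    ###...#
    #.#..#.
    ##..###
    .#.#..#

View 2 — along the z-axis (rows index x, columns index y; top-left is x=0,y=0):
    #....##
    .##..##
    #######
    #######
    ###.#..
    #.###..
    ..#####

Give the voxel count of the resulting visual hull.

start: 7×7×7 = 343 voxels
carve view 1 (along x, YZ-mask fill 25/49): 175 voxels remain
carve view 2 (along z, XY-mask fill 34/49): 124 voxels remain

voxel count = 124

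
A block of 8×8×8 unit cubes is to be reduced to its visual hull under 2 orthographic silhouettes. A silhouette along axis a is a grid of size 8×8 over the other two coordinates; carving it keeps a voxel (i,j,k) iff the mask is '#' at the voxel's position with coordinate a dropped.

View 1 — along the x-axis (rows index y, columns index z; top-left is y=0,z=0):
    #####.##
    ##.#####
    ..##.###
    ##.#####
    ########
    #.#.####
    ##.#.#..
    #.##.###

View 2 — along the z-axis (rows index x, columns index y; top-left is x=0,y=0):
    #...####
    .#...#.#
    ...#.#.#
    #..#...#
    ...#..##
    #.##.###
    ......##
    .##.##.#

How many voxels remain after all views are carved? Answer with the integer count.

full grid |V| = 512
carve view 1 (along x, YZ-mask fill 50/64): 400 voxels remain
carve view 2 (along z, XY-mask fill 30/64): 183 voxels remain

|visual hull| = 183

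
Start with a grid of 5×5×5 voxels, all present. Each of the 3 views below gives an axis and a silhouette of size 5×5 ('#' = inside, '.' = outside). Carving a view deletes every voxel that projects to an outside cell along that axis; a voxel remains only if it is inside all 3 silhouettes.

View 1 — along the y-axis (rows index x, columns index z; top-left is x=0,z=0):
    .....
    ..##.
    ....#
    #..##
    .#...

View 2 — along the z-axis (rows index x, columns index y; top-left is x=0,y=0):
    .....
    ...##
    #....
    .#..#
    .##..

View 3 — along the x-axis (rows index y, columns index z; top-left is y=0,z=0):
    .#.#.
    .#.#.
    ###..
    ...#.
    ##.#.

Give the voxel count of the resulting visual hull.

|visual hull| = 7

start: 5×5×5 = 125 voxels
  1. axis=1 (XZ plane), |mask|=7  ⇒  voxels=35
  2. axis=2 (XY plane), |mask|=7  ⇒  voxels=13
  3. axis=0 (YZ plane), |mask|=11  ⇒  voxels=7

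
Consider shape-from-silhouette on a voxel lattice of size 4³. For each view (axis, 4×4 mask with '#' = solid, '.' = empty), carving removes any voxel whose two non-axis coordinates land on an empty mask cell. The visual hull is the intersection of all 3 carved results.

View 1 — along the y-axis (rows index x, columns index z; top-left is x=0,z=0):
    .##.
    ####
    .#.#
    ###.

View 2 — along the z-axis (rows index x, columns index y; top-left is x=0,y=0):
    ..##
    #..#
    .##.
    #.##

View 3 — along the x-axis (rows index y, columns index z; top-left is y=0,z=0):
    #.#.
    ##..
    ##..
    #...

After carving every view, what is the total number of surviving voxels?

before carving: 64 voxels (4×4×4)
V1 y: intersect with XZ mask (11 set) -- 44 left
V2 z: intersect with XY mask (9 set) -- 25 left
V3 x: intersect with YZ mask (7 set) -- 11 left

11 voxels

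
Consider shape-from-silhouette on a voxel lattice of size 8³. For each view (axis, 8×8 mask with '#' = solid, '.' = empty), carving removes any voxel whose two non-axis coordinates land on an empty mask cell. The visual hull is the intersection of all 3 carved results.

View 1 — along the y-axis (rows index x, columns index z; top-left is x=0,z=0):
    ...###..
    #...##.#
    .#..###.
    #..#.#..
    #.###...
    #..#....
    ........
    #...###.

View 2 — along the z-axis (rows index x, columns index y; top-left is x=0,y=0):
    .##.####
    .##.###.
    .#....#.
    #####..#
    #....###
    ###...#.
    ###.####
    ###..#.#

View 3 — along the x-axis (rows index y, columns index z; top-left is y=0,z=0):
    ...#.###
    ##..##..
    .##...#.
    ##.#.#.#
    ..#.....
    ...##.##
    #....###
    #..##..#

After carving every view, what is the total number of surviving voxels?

before carving: 512 voxels (8×8×8)
step 1: project along y, AND mask (24/64) → |grid| = 192
step 2: project along z, AND mask (39/64) → |grid| = 108
step 3: project along x, AND mask (29/64) → |grid| = 49

voxel count = 49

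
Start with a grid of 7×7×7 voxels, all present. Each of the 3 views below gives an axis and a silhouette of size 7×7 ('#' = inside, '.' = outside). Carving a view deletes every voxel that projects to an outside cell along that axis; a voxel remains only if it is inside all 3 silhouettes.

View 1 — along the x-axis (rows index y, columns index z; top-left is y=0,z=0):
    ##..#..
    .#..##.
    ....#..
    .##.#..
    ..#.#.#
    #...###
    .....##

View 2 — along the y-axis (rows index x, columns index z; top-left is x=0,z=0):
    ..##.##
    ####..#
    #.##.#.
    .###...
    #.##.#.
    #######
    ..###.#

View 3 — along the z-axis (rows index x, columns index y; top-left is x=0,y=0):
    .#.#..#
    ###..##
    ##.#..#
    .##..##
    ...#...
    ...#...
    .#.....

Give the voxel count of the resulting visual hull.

full grid |V| = 343
after view 1 [x-axis, 19 of 49 cells solid] → remaining = 133
after view 2 [y-axis, 31 of 49 cells solid] → remaining = 67
after view 3 [z-axis, 19 of 49 cells solid] → remaining = 20

|visual hull| = 20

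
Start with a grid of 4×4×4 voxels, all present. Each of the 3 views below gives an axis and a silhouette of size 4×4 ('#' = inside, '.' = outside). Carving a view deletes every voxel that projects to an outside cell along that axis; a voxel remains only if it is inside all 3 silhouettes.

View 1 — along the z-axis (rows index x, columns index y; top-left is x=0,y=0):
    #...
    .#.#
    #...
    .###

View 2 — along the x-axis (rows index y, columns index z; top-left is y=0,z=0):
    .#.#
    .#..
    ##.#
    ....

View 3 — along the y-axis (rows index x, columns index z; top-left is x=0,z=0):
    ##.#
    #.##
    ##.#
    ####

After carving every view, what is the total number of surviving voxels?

before carving: 64 voxels (4×4×4)
  1. axis=2 (XY plane), |mask|=7  ⇒  voxels=28
  2. axis=0 (YZ plane), |mask|=6  ⇒  voxels=9
  3. axis=1 (XZ plane), |mask|=13  ⇒  voxels=8

|visual hull| = 8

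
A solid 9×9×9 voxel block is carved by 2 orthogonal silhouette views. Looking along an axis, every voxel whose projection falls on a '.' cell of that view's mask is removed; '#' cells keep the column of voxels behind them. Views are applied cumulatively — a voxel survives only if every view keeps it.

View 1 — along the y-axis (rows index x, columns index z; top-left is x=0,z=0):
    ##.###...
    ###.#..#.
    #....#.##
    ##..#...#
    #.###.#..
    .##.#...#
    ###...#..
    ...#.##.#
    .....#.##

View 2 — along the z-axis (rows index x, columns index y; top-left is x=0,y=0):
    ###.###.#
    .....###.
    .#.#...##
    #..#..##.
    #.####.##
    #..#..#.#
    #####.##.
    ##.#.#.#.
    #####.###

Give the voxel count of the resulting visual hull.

full grid |V| = 729
after view 1 [y-axis, 38 of 81 cells solid] → remaining = 342
after view 2 [z-axis, 49 of 81 cells solid] → remaining = 205

|visual hull| = 205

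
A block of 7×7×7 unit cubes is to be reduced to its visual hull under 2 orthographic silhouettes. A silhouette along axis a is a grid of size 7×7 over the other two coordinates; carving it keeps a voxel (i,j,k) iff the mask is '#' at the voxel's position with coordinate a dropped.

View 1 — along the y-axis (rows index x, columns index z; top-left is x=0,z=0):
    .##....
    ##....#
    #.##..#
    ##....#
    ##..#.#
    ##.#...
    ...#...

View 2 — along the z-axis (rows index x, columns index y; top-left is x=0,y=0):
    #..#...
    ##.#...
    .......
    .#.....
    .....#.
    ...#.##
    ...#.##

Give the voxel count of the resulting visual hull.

voxel count = 32

initial block: 7^3 = 343
V1 y: intersect with XZ mask (20 set) -- 140 left
V2 z: intersect with XY mask (13 set) -- 32 left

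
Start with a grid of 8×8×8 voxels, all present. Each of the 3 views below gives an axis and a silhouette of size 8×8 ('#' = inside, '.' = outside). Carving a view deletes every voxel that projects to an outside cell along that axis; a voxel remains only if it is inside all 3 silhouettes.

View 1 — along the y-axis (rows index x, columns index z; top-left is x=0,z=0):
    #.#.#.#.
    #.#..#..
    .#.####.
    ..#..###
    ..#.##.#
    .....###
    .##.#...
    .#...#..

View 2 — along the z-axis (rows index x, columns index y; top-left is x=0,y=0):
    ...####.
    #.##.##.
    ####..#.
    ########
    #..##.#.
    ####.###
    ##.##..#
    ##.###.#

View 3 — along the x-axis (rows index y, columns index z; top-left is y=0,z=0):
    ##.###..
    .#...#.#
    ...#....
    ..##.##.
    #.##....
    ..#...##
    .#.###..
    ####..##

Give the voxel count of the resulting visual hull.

full grid |V| = 512
V1 y: intersect with XZ mask (28 set) -- 224 left
V2 z: intersect with XY mask (44 set) -- 152 left
V3 x: intersect with YZ mask (29 set) -- 71 left

remaining voxels: 71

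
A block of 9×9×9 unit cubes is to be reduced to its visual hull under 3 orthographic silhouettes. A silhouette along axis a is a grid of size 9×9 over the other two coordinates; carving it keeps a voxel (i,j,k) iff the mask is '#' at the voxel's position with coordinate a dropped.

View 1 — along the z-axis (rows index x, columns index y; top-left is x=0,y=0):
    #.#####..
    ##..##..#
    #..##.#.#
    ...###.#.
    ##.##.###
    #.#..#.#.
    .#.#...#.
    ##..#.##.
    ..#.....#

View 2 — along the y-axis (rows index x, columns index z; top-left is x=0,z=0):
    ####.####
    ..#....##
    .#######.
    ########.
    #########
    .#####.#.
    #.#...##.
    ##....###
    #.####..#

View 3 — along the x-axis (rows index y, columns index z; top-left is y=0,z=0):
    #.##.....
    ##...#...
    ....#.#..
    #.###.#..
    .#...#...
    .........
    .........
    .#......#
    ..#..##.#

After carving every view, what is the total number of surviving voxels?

remaining voxels: 69

start: 9×9×9 = 729 voxels
after view 1 [z-axis, 41 of 81 cells solid] → remaining = 369
after view 2 [y-axis, 56 of 81 cells solid] → remaining = 266
after view 3 [x-axis, 21 of 81 cells solid] → remaining = 69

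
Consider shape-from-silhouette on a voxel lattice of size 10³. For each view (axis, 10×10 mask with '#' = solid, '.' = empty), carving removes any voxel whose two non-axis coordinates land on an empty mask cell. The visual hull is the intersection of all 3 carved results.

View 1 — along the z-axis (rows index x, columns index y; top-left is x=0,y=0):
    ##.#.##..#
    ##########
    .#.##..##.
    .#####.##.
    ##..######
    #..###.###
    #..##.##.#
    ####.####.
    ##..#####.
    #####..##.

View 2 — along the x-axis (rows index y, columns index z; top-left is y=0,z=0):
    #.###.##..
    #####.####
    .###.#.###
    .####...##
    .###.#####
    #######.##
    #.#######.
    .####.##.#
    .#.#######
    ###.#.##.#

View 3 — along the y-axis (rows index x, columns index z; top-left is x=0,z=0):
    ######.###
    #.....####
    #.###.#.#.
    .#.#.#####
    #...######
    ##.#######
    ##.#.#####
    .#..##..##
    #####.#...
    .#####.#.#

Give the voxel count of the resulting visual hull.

|visual hull| = 360

before carving: 1000 voxels (10×10×10)
after view 1 [z-axis, 71 of 100 cells solid] → remaining = 710
after view 2 [x-axis, 75 of 100 cells solid] → remaining = 533
after view 3 [y-axis, 69 of 100 cells solid] → remaining = 360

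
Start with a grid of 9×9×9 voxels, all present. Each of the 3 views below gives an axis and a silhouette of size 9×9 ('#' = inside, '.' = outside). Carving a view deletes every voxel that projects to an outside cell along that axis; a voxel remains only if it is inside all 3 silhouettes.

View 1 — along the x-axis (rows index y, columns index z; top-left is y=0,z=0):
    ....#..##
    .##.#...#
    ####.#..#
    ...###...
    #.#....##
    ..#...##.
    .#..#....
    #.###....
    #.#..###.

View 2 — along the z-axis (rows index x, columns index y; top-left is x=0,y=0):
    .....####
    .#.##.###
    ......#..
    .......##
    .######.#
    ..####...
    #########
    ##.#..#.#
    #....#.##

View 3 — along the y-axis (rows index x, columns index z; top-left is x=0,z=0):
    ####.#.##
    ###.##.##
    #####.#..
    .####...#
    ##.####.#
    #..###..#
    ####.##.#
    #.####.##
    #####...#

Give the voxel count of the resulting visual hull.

remaining voxels: 111

before carving: 729 voxels (9×9×9)
carve view 1 (along x, YZ-mask fill 34/81): 306 voxels remain
carve view 2 (along z, XY-mask fill 42/81): 156 voxels remain
carve view 3 (along y, XZ-mask fill 57/81): 111 voxels remain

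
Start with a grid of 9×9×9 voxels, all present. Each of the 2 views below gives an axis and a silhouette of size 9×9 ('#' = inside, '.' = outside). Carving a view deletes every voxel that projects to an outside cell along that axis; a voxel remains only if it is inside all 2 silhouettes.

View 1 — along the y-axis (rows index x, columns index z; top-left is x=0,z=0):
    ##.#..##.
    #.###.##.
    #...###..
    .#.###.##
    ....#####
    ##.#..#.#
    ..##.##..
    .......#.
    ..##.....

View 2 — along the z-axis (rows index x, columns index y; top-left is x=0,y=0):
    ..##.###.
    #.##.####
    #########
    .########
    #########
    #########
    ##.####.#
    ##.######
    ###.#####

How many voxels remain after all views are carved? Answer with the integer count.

|visual hull| = 293

before carving: 729 voxels (9×9×9)
carve view 1 (along y, XZ-mask fill 38/81): 342 voxels remain
carve view 2 (along z, XY-mask fill 70/81): 293 voxels remain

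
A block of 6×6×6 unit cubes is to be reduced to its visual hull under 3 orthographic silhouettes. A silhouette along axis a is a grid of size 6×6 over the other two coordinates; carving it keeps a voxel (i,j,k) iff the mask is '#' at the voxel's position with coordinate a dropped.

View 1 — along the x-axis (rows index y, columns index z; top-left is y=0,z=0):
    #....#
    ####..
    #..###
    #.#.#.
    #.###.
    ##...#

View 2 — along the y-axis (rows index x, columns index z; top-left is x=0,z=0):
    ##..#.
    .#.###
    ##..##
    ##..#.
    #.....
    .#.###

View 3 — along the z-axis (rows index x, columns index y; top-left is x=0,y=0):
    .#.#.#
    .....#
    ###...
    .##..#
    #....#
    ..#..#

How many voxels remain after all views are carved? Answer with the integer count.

full grid |V| = 216
step 1: project along x, AND mask (20/36) → |grid| = 120
step 2: project along y, AND mask (19/36) → |grid| = 64
step 3: project along z, AND mask (14/36) → |grid| = 28

|visual hull| = 28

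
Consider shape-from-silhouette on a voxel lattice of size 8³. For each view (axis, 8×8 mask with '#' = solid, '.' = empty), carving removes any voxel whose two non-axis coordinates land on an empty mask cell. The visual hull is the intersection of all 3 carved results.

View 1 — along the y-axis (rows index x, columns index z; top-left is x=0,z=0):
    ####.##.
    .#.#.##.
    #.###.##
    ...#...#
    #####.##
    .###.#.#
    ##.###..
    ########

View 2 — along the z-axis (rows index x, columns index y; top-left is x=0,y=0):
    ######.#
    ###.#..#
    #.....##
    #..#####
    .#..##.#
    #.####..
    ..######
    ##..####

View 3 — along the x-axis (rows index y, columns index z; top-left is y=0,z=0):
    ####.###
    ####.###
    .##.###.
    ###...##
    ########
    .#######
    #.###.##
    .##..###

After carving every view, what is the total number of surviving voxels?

full grid |V| = 512
V1 y: intersect with XZ mask (43 set) -- 344 left
V2 z: intersect with XY mask (42 set) -- 223 left
V3 x: intersect with YZ mask (50 set) -- 180 left

voxel count = 180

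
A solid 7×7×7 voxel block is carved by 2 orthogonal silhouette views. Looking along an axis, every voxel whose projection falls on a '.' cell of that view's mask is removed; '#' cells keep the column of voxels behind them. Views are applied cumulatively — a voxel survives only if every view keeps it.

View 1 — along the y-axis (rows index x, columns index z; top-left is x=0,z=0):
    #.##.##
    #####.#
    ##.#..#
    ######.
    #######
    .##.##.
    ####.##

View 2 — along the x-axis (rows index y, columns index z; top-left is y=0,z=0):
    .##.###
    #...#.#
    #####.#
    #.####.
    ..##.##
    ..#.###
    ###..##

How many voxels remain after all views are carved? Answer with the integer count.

initial block: 7^3 = 343
V1 y: intersect with XZ mask (38 set) -- 266 left
V2 x: intersect with YZ mask (32 set) -- 171 left

remaining voxels: 171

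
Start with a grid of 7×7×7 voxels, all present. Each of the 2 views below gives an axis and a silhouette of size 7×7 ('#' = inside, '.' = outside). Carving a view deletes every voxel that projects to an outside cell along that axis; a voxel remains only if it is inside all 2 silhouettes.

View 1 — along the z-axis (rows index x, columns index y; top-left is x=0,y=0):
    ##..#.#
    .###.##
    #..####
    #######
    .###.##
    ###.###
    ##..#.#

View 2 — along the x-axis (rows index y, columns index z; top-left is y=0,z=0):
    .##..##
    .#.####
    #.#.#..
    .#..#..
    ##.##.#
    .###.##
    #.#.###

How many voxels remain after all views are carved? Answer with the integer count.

155 voxels

start: 7×7×7 = 343 voxels
[1] z-view keeps 36 columns → grid now 252
[2] x-view keeps 29 columns → grid now 155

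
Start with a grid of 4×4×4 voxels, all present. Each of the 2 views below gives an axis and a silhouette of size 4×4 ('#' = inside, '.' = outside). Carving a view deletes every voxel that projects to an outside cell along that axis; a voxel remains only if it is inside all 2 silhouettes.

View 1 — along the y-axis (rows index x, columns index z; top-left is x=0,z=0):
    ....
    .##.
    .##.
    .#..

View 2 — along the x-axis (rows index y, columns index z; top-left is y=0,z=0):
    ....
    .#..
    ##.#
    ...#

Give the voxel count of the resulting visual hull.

initial block: 4^3 = 64
V1 y: intersect with XZ mask (5 set) -- 20 left
V2 x: intersect with YZ mask (5 set) -- 6 left

remaining voxels: 6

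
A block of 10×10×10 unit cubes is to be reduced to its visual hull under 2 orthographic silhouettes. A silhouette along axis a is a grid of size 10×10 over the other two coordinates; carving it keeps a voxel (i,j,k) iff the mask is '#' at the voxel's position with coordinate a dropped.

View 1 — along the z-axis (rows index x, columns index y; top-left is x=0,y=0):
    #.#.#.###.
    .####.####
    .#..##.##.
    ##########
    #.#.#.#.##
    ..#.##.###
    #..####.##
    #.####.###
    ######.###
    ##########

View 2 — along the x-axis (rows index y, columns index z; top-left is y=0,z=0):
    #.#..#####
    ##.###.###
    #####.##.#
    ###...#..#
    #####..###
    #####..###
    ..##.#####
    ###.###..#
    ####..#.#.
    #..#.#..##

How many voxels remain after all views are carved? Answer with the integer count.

|visual hull| = 517

full grid |V| = 1000
step 1: project along z, AND mask (75/100) → |grid| = 750
step 2: project along x, AND mask (69/100) → |grid| = 517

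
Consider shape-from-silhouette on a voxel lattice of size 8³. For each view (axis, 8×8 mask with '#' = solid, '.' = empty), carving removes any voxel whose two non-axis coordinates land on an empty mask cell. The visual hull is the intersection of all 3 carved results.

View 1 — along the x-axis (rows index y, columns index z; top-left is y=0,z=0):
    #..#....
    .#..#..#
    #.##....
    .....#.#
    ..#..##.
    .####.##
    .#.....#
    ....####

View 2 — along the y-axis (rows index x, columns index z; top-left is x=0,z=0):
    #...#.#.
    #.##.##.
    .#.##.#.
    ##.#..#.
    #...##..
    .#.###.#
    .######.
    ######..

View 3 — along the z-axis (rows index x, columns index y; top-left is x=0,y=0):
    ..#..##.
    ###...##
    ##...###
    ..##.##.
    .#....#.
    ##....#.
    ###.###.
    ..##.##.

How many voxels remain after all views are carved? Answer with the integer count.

before carving: 512 voxels (8×8×8)
carve view 1 (along x, YZ-mask fill 25/64): 200 voxels remain
carve view 2 (along y, XZ-mask fill 36/64): 105 voxels remain
carve view 3 (along z, XY-mask fill 32/64): 56 voxels remain

|visual hull| = 56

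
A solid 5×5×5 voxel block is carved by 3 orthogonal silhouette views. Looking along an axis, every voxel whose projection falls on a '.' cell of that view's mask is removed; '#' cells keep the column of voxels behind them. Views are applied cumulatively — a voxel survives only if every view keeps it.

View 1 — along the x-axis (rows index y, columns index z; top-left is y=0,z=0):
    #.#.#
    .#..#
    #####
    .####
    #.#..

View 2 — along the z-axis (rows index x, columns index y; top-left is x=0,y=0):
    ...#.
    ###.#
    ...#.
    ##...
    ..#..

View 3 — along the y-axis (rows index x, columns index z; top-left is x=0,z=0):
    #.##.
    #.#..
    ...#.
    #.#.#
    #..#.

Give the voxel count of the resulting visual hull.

full grid |V| = 125
V1 x: intersect with YZ mask (16 set) -- 80 left
V2 z: intersect with XY mask (9 set) -- 30 left
V3 y: intersect with XZ mask (11 set) -- 15 left

|visual hull| = 15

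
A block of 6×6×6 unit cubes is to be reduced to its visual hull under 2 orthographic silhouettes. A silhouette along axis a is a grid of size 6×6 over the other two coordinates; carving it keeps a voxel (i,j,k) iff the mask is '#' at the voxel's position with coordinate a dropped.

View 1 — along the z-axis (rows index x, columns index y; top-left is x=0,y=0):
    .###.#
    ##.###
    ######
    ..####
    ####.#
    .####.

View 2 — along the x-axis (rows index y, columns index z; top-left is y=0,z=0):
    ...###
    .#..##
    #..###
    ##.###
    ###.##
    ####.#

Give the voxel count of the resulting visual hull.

before carving: 216 voxels (6×6×6)
after view 1 [z-axis, 28 of 36 cells solid] → remaining = 168
after view 2 [x-axis, 25 of 36 cells solid] → remaining = 119

119 voxels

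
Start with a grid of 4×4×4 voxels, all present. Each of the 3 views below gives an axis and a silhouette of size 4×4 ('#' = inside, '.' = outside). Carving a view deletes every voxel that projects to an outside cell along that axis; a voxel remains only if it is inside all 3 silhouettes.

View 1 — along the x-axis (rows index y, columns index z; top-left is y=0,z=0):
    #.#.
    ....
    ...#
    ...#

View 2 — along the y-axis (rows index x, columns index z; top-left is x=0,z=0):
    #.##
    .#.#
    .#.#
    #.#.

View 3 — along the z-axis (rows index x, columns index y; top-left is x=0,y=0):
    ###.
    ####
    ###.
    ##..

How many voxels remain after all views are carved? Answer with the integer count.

8 voxels

full grid |V| = 64
  1. axis=0 (YZ plane), |mask|=4  ⇒  voxels=16
  2. axis=1 (XZ plane), |mask|=9  ⇒  voxels=10
  3. axis=2 (XY plane), |mask|=12  ⇒  voxels=8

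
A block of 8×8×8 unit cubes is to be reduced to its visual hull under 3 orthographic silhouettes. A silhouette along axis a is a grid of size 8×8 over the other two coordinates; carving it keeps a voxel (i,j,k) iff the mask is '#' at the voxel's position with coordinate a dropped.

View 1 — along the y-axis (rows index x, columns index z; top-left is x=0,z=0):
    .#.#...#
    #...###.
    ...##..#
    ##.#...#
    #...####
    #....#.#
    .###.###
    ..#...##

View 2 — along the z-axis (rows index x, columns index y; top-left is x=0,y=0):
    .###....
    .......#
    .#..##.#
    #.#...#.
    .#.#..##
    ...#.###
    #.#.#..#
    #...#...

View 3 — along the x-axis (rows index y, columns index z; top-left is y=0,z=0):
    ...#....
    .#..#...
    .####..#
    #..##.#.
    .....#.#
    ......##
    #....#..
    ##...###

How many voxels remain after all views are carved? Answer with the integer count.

46 voxels

full grid |V| = 512
[1] y-view keeps 31 columns → grid now 248
[2] z-view keeps 25 columns → grid now 99
[3] x-view keeps 23 columns → grid now 46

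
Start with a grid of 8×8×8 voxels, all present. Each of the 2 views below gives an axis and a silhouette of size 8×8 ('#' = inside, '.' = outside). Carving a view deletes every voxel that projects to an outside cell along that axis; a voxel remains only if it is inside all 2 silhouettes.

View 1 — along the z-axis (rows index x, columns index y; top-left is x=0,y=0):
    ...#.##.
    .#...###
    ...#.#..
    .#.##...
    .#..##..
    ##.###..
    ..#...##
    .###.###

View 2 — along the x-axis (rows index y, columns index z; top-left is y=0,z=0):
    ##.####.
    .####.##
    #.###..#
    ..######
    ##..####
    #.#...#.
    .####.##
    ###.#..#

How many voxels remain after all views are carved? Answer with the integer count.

initial block: 8^3 = 512
V1 z: intersect with XY mask (29 set) -- 232 left
V2 x: intersect with YZ mask (43 set) -- 151 left

151 voxels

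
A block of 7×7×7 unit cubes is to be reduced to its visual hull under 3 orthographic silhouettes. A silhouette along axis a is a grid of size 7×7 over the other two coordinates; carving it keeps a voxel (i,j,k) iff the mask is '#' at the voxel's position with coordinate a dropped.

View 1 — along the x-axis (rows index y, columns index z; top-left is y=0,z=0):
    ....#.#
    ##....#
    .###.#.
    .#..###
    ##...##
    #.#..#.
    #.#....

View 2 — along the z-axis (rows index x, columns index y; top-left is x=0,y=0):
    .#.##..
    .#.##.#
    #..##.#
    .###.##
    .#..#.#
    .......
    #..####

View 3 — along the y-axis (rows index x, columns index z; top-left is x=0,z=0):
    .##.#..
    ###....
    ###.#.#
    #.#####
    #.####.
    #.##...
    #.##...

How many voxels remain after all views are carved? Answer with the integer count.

full grid |V| = 343
carve view 1 (along x, YZ-mask fill 22/49): 154 voxels remain
carve view 2 (along z, XY-mask fill 24/49): 76 voxels remain
carve view 3 (along y, XZ-mask fill 28/49): 44 voxels remain

44 voxels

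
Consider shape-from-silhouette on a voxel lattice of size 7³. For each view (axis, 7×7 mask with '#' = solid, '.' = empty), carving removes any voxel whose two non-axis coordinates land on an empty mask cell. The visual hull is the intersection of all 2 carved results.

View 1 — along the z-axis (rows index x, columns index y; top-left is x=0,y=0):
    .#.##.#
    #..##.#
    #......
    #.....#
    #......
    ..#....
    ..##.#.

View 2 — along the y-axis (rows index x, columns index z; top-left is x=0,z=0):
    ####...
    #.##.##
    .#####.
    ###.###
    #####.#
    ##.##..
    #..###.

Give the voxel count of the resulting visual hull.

voxel count = 75

full grid |V| = 343
  1. axis=2 (XY plane), |mask|=16  ⇒  voxels=112
  2. axis=1 (XZ plane), |mask|=34  ⇒  voxels=75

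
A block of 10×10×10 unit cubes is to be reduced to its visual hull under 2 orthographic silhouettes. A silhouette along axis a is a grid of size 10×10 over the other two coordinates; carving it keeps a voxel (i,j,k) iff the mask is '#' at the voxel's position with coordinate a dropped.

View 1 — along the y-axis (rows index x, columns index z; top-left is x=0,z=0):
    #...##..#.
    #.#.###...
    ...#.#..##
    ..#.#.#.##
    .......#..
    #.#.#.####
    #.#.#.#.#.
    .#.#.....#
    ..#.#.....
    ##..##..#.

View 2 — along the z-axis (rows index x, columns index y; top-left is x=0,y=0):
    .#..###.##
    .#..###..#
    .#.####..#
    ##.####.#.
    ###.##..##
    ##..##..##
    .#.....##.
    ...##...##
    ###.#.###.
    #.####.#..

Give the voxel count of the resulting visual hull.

full grid |V| = 1000
  1. axis=1 (XZ plane), |mask|=41  ⇒  voxels=410
  2. axis=2 (XY plane), |mask|=57  ⇒  voxels=228

|visual hull| = 228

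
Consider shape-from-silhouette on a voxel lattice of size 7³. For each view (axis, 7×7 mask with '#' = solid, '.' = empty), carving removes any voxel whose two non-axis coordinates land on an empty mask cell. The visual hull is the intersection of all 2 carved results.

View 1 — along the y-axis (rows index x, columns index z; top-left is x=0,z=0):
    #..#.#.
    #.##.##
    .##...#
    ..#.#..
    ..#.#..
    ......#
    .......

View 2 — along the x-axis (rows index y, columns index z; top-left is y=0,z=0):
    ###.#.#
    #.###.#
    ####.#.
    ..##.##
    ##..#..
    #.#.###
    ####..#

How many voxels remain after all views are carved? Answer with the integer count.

remaining voxels: 77

initial block: 7^3 = 343
after view 1 [y-axis, 16 of 49 cells solid] → remaining = 112
after view 2 [x-axis, 32 of 49 cells solid] → remaining = 77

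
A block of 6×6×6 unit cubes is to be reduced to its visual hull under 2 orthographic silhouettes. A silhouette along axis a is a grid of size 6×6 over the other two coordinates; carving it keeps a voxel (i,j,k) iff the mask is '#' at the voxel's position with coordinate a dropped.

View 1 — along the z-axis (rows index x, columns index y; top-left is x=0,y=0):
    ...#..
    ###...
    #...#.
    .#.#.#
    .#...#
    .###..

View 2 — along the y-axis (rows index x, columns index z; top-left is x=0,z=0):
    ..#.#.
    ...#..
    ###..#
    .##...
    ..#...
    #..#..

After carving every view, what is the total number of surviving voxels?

remaining voxels: 27

before carving: 216 voxels (6×6×6)
after view 1 [z-axis, 14 of 36 cells solid] → remaining = 84
after view 2 [y-axis, 12 of 36 cells solid] → remaining = 27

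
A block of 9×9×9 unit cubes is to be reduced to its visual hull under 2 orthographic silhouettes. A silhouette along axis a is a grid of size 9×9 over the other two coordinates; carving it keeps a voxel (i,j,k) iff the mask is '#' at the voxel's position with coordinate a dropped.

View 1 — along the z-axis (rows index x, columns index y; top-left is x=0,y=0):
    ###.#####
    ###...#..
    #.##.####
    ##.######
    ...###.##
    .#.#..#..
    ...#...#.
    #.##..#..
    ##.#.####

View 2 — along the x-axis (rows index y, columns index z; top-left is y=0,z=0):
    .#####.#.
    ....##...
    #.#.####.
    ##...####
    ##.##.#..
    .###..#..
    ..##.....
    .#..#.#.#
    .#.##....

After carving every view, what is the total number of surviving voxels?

200 voxels

initial block: 9^3 = 729
  1. axis=2 (XY plane), |mask|=48  ⇒  voxels=432
  2. axis=0 (YZ plane), |mask|=38  ⇒  voxels=200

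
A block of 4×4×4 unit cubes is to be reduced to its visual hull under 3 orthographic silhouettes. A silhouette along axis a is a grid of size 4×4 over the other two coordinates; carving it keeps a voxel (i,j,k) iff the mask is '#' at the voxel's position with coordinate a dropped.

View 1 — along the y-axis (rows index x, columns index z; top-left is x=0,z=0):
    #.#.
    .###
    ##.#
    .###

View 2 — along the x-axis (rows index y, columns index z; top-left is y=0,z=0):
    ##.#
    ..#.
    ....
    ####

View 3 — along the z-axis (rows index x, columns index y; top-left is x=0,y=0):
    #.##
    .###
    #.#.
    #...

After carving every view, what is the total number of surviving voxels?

before carving: 64 voxels (4×4×4)
  1. axis=1 (XZ plane), |mask|=11  ⇒  voxels=44
  2. axis=0 (YZ plane), |mask|=8  ⇒  voxels=22
  3. axis=2 (XY plane), |mask|=9  ⇒  voxels=12

12 voxels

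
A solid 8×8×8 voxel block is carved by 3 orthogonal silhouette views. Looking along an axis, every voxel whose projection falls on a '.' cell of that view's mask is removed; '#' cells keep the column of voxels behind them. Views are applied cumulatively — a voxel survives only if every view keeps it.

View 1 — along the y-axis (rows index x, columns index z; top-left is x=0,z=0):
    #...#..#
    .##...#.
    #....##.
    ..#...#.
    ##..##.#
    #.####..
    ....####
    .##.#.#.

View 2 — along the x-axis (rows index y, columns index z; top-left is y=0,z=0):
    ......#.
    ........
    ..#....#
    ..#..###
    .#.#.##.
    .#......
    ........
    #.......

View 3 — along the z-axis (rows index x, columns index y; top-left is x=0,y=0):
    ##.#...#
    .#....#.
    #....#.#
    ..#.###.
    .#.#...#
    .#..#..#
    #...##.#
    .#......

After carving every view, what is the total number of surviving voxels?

full grid |V| = 512
[1] y-view keeps 29 columns → grid now 232
[2] x-view keeps 13 columns → grid now 48
[3] z-view keeps 24 columns → grid now 15

15 voxels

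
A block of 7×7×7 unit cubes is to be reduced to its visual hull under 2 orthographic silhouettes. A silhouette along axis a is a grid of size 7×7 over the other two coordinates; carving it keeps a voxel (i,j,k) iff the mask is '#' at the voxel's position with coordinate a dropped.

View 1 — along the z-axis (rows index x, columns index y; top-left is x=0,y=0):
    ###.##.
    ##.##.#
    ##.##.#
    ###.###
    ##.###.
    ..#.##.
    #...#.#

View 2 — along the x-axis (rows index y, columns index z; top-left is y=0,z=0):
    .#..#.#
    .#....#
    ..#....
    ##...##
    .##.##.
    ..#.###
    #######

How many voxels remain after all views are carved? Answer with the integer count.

remaining voxels: 115

full grid |V| = 343
carve view 1 (along z, XY-mask fill 32/49): 224 voxels remain
carve view 2 (along x, YZ-mask fill 25/49): 115 voxels remain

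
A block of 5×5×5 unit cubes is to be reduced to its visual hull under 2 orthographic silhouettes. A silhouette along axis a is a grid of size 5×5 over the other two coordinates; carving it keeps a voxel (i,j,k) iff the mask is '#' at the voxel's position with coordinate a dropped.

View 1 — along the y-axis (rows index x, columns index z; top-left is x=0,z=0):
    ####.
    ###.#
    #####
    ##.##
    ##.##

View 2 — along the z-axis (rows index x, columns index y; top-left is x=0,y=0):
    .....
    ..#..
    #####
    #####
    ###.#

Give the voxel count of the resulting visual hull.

voxel count = 65

before carving: 125 voxels (5×5×5)
step 1: project along y, AND mask (21/25) → |grid| = 105
step 2: project along z, AND mask (15/25) → |grid| = 65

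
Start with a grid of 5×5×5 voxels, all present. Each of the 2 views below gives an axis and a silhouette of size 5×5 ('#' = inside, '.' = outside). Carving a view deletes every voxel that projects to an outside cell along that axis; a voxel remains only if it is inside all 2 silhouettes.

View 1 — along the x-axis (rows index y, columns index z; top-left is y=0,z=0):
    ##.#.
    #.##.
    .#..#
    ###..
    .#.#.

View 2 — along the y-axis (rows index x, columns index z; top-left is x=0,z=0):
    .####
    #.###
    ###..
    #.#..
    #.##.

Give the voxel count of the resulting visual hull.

start: 5×5×5 = 125 voxels
carve view 1 (along x, YZ-mask fill 13/25): 65 voxels remain
carve view 2 (along y, XZ-mask fill 16/25): 41 voxels remain

41 voxels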